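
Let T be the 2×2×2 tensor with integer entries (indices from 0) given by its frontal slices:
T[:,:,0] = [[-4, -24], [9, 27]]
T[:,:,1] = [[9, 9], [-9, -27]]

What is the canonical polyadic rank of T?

Lower bound: the mode-3 unfolding of T (rows indexed by k, columns by (i,j) = (0,0), (0,1), (1,0), (1,1)) is [[-4, -24, 9, 27], [9, 9, -9, -27]].
There the 2×2 minor on rows k ∈ {0, 1}, columns (i,j) ∈ {(0,0), (0,1)} is det [[-4, -24], [9, 9]] = 180 ≠ 0, so this unfolding has rank ≥ 2; CP rank is at least every unfolding rank, so rank(T) ≥ 2. (This is only a lower bound: in general the CP rank may exceed every unfolding rank, so we still need to exhibit 2 rank-1 terms summing to T.)
Upper bound — finding two terms. Write S_k = T[:,:,k] for the frontal slices: S₀ = [[-4, -24], [9, 27]], S₁ = [[9, 9], [-9, -27]].
If T = a₁ ⊗ b₁ ⊗ c₁ + a₂ ⊗ b₂ ⊗ c₂ then each S_k = c₁[k]·a₁b₁ᵀ + c₂[k]·a₂b₂ᵀ. S₀ and S₁ are linearly independent, so a₁b₁ᵀ and a₂b₂ᵀ must span the same plane of matrices: they are the rank-1 matrices of the form x·S₀ + y·S₁.
det(x·S₀ + y·S₁) is 108·x² + 54·xy − 162·y² = 54·(2·x + 3·y)(x − y), vanishing at (x:y) = (3:-2) and (1:1).
M₁ = 3·S₀ − 2·S₁ = [[-30, -90], [45, 135]] = (-15)·(2, -3)(1, 3)ᵀ and M₂ = S₀ + S₁ = [[5, -15], [0, 0]] = 5·(1, 0)(1, -3)ᵀ, so take a₁ = (2, -3), b₁ = (1, 3), a₂ = (1, 0), b₂ = (1, -3).
Each slice is an integer combination of E₁ = a₁b₁ᵀ and E₂ = a₂b₂ᵀ: S₀ = −3·E₁ + 2·E₂, S₁ = 3·E₁ + 3·E₂; reading off coefficients, c₁ = (-3, 3) and c₂ = (2, 3).
Hence T = (2, -3) ⊗ (1, 3) ⊗ (-3, 3) + (1, 0) ⊗ (1, -3) ⊗ (2, 3), so rank(T) ≤ 2.
These bounds meet, so rank(T) = 2.

2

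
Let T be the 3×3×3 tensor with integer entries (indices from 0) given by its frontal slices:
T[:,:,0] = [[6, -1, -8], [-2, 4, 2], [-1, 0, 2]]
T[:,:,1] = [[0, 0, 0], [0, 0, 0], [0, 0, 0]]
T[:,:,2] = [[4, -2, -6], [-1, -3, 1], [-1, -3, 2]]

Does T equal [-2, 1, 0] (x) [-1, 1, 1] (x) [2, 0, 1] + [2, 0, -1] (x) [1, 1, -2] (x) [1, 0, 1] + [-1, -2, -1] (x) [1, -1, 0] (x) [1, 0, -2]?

No

Reconstruct entry (0,0,0) from the claimed factors: Σₗ aₗ[0]bₗ[0]cₗ[0] = (-2)·(-1)·(2) + (2)·(1)·(1) + (-1)·(1)·(1) = 5, but T[0,0,0] = 6. The claim is false.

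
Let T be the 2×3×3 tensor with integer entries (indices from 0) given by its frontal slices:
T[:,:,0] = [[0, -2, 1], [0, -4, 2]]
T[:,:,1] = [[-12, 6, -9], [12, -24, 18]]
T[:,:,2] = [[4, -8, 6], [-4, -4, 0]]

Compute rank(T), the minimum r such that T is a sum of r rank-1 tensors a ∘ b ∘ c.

2

Lower bound: the mode-2 unfolding of T (rows indexed by j, columns by (i,k) = (0,0), (0,1), (0,2), (1,0), (1,1), (1,2)) is [[0, -12, 4, 0, 12, -4], [-2, 6, -8, -4, -24, -4], [1, -9, 6, 2, 18, 0]].
There the 2×2 minor on rows j ∈ {0, 1}, columns (i,k) ∈ {(0,0), (0,1)} is det [[0, -12], [-2, 6]] = -24 ≠ 0, so this unfolding has rank ≥ 2; CP rank is at least every unfolding rank, so rank(T) ≥ 2. (This is only a lower bound: in general the CP rank may exceed every unfolding rank, so we still need to exhibit 2 rank-1 terms summing to T.)
Upper bound — finding two terms. Write S_k = T[:,:,k] for the frontal slices: S₀ = [[0, -2, 1], [0, -4, 2]], S₁ = [[-12, 6, -9], [12, -24, 18]], S₂ = [[4, -8, 6], [-4, -4, 0]].
If T = a₁ ∘ b₁ ∘ c₁ + a₂ ∘ b₂ ∘ c₂ then each S_k = c₁[k]·a₁b₁ᵀ + c₂[k]·a₂b₂ᵀ. S₀ and S₁ are linearly independent, so a₁b₁ᵀ and a₂b₂ᵀ must span the same plane of matrices: they are the rank-1 matrices of the form x·S₀ + y·S₁.
The 2×2 minor of x·S₀ + y·S₁ on rows {0,1}, columns {0,1} is 72·xy + 216·y² = 72·(x + 3·y)(y), vanishing at (x:y) = (3:-1) and (1:0).
M₁ = 3·S₀ − S₁ = [[12, -12, 12], [-12, 12, -12]] = 12·[1, -1][1, -1, 1]ᵀ and M₂ = S₀ = [[0, -2, 1], [0, -4, 2]] = −[1, 2][0, 2, -1]ᵀ, so take a₁ = [1, -1], b₁ = [1, -1, 1], a₂ = [1, 2], b₂ = [0, 2, -1].
Each slice is an integer combination of E₁ = a₁b₁ᵀ and E₂ = a₂b₂ᵀ: S₀ = −E₂, S₁ = −12·E₁ − 3·E₂, S₂ = 4·E₁ − 2·E₂; reading off coefficients, c₁ = [0, -12, 4] and c₂ = [-1, -3, -2].
Hence T = [1, -1] ∘ [1, -1, 1] ∘ [0, -12, 4] + [1, 2] ∘ [0, 2, -1] ∘ [-1, -3, -2], so rank(T) ≤ 2.
These bounds meet, so rank(T) = 2.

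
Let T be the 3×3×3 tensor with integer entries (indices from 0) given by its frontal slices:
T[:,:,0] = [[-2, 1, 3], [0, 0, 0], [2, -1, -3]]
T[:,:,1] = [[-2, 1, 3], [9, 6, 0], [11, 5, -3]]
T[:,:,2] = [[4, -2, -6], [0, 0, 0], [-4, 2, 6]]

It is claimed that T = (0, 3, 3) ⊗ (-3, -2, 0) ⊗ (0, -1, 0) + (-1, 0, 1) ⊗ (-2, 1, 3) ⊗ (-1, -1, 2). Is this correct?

Reconstruct entrywise from the claimed factors. For example, T[2,0,1] = 11 and Σₗ aₗ[2]bₗ[0]cₗ[1] = (3)·(-3)·(-1) + (1)·(-2)·(-1) = 11; checking all 27 entries, every one matches. The claim holds.

Yes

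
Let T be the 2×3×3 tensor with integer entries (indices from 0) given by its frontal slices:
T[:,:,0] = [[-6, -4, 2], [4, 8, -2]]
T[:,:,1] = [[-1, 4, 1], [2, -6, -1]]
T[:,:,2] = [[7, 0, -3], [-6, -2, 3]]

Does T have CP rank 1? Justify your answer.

No

The mode-2 unfolding of T (rows indexed by j, columns by (i,k) = (0,0), (0,1), (0,2), (1,0), (1,1), (1,2)) is [[-6, -1, 7, 4, 2, -6], [-4, 4, 0, 8, -6, -2], [2, 1, -3, -2, -1, 3]].
There the 3×3 minor on rows j ∈ {0, 1, 2}, columns (i,k) ∈ {(0,0), (0,1), (1,0)} is det [[-6, -1, 4], [-4, 4, 8], [2, 1, -2]] = 40 ≠ 0, so this unfolding has rank ≥ 3; CP rank is at least every unfolding rank, so rank(T) ≥ 3.
In particular rank(T) ≥ 3 > 1, so T is not rank-1.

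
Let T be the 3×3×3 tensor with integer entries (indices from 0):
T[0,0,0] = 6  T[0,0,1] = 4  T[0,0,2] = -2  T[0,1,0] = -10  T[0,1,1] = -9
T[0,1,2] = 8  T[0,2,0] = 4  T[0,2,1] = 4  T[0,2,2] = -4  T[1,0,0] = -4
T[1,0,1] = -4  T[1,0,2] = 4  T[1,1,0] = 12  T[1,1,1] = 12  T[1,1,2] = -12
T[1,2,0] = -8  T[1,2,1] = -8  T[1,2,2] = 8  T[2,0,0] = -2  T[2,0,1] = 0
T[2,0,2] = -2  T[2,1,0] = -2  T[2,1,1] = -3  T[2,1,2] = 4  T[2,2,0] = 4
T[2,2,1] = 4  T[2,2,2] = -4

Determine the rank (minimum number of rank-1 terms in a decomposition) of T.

Lower bound: the mode-2 unfolding of T (rows indexed by j, columns by (i,k) = (0,0), (0,1), (0,2), (1,0), (1,1), (1,2), (2,0), (2,1), (2,2)) is [[6, 4, -2, -4, -4, 4, -2, 0, -2], [-10, -9, 8, 12, 12, -12, -2, -3, 4], [4, 4, -4, -8, -8, 8, 4, 4, -4]].
There the 3×3 minor on rows j ∈ {0, 1, 2}, columns (i,k) ∈ {(0,0), (0,1), (1,0)} is det [[6, 4, -4], [-10, -9, 12], [4, 4, -8]] = 32 ≠ 0, so this unfolding has rank ≥ 3; CP rank is at least every unfolding rank, so rank(T) ≥ 3. (Flattening ranks never certify an upper bound on CP rank; for that we must actually write T with 3 rank-1 terms.)
Upper bound: T is a sum of 3 rank-1 terms, T = [1, -2, 1] ⊗ [1, -2, 2] ⊗ [2, 2, -2] + [1, -1, 0] ⊗ [0, 1, 0] ⊗ [-4, -4, 4] + [1, 0, -1] ⊗ [2, -1, 0] ⊗ [2, 1, 0] (written with every a and b primitive with positive leading entry and the scale carried by c; CP decompositions are not unique, and this one is verified by expanding entrywise), so rank(T) ≤ 3.
These bounds meet, so rank(T) = 3.
Check entry T[2,1,1] = -3: (1)·(-2)·(2) + (0)·(1)·(-4) + (-1)·(-1)·(1) = -3.

3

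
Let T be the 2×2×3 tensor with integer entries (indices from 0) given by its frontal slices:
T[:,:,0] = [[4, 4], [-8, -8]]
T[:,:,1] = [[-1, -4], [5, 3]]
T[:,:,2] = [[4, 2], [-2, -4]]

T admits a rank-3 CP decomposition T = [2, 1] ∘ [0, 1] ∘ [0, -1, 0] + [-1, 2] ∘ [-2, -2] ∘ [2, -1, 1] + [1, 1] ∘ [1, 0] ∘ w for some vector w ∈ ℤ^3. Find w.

Subtract the known terms from T to get the rank-1 residual R = [1, 1] ∘ [1, 0] ∘ w, so R[i,j,k] = a[i]·b[j]·w[k]. Pick indices with nonzero a[0]·b[0] = (1)·(1) = 1. Only the fibre through (0,0,·) is needed: R[0,0,:] = T[0,0,:] − Σₗ aₗ[0]bₗ[0]cₗ = [4, -1, 4] − (2)·(0)·[0, -1, 0] − (-1)·(-2)·[2, -1, 1] = [0, 1, 2]. Then w[k] = R[0,0,k] / 1 for each k, giving w = [0, 1, 2] / 1 = [0, 1, 2].

w = [0, 1, 2]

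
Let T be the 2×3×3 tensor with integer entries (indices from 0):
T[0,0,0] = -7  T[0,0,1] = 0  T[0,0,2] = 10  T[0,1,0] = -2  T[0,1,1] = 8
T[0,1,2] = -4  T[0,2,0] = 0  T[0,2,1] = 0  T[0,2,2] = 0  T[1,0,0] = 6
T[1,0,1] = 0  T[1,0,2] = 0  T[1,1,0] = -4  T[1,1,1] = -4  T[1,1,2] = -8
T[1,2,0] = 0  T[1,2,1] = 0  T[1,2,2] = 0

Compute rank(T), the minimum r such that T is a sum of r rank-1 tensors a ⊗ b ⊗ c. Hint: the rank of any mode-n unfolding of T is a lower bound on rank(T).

3

Lower bound: the mode-3 unfolding of T (rows indexed by k, columns by (i,j) = (0,0), (0,1), (0,2), (1,0), (1,1), (1,2)) is [[-7, -2, 0, 6, -4, 0], [0, 8, 0, 0, -4, 0], [10, -4, 0, 0, -8, 0]].
There the 3×3 minor on rows k ∈ {0, 1, 2}, columns (i,j) ∈ {(0,0), (0,1), (1,0)} is det [[-7, -2, 6], [0, 8, 0], [10, -4, 0]] = -480 ≠ 0, so this unfolding has rank ≥ 3; CP rank is at least every unfolding rank, so rank(T) ≥ 3. (Unfolding ranks only ever bound the CP rank from below — rank(T) can be strictly larger than all of them — so the matching upper bound has to come from an explicit 3-term decomposition.)
Upper bound: T is a sum of 3 rank-1 terms, T = (1, 2) ⊗ (1, -2, 0) ⊗ (1, 0, 2) + (2, -1) ⊗ (1, 0, 0) ⊗ (-4, -2, 4) + (2, -1) ⊗ (1, 2, 0) ⊗ (0, 2, 0) (one valid choice — decompositions are not unique — normalised so each a, b is primitive with positive first nonzero entry; check it by expanding all entries), so rank(T) ≤ 3.
These bounds meet, so rank(T) = 3.
Check entry T[1,2,2] = 0: (2)·(0)·(2) + (-1)·(0)·(4) + (-1)·(0)·(0) = 0.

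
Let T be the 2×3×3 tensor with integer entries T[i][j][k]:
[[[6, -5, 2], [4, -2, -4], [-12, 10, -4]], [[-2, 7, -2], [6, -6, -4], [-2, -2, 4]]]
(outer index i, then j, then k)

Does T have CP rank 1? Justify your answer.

No

The mode-3 unfolding of T (rows indexed by k, columns by (i,j) = (0,0), (0,1), (0,2), (1,0), (1,1), (1,2)) is [[6, 4, -12, -2, 6, -2], [-5, -2, 10, 7, -6, -2], [2, -4, -4, -2, -4, 4]].
There the 3×3 minor on rows k ∈ {0, 1, 2}, columns (i,j) ∈ {(0,0), (0,1), (1,0)} is det [[6, 4, -2], [-5, -2, 7], [2, -4, -2]] = 160 ≠ 0, so this unfolding has rank ≥ 3; CP rank is at least every unfolding rank, so rank(T) ≥ 3.
In particular rank(T) ≥ 3 > 1, so T is not rank-1.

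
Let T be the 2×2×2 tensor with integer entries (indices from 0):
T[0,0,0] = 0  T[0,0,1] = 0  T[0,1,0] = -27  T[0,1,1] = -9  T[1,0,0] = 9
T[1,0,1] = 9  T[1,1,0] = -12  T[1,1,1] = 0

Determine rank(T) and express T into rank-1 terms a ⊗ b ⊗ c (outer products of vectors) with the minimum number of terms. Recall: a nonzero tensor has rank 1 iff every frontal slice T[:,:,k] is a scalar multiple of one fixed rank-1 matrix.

Lower bound: the mode-3 unfolding of T (rows indexed by k, columns by (i,j) = (0,0), (0,1), (1,0), (1,1)) is [[0, -27, 9, -12], [0, -9, 9, 0]].
There the 2×2 minor on rows k ∈ {0, 1}, columns (i,j) ∈ {(0,1), (1,0)} is det [[-27, 9], [-9, 9]] = -162 ≠ 0, so this unfolding has rank ≥ 2; CP rank is at least every unfolding rank, so rank(T) ≥ 2. (Unfolding ranks only ever bound the CP rank from below — rank(T) can be strictly larger than all of them — so the matching upper bound has to come from an explicit 2-term decomposition.)
Upper bound — finding two terms. Write S_k = T[:,:,k] for the frontal slices: S₀ = [[0, -27], [9, -12]], S₁ = [[0, -9], [9, 0]].
If T = a₁ ⊗ b₁ ⊗ c₁ + a₂ ⊗ b₂ ⊗ c₂ then each S_k = c₁[k]·a₁b₁ᵀ + c₂[k]·a₂b₂ᵀ. S₀ and S₁ are linearly independent, so a₁b₁ᵀ and a₂b₂ᵀ must span the same plane of matrices: they are the rank-1 matrices of the form x·S₀ + y·S₁.
det(x·S₀ + y·S₁) is 243·x² + 324·xy + 81·y² = 81·(x + y)(3·x + y), vanishing at (x:y) = (1:-1) and (1:-3).
M₁ = S₀ − S₁ = [[0, -18], [0, -12]] = (-6)·[3, 2][0, 1]ᵀ and M₂ = S₀ − 3·S₁ = [[0, 0], [-18, -12]] = (-6)·[0, 1][3, 2]ᵀ, so take a₁ = [3, 2], b₁ = [0, 1], a₂ = [0, 1], b₂ = [3, 2].
Each slice is an integer combination of E₁ = a₁b₁ᵀ and E₂ = a₂b₂ᵀ: S₀ = −9·E₁ + 3·E₂, S₁ = −3·E₁ + 3·E₂; reading off coefficients, c₁ = [-9, -3] and c₂ = [3, 3].
Hence T = [3, 2] ⊗ [0, 1] ⊗ [-9, -3] + [0, 1] ⊗ [3, 2] ⊗ [3, 3], so rank(T) ≤ 2.
These bounds meet, so rank(T) = 2.

rank(T) = 2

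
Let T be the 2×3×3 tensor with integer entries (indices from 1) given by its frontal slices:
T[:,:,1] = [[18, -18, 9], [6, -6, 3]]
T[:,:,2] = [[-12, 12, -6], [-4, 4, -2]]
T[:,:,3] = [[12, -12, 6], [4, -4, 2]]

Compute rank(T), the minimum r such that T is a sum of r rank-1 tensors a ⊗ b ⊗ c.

Lower bound: T ≠ 0 (e.g. T[1,1,1] = 18), so rank(T) ≥ 1.
Upper bound: if T = a ⊗ b ⊗ c then every fibre of T is a multiple of the corresponding factor, so read the factors off the fibres through the nonzero entry T[1,1,1] = 18.
The mode-1 fibre T[:,1,1] = [18, 6] gives a = (3, 1) (primitive direction); the mode-2 fibre T[1,:,1] = [18, -18, 9] gives b = (2, -2, 1); then c[k] = T[1,1,k] / (a[1]·b[1]) = [18, -12, 12] / 6 = (3, -2, 2).
Expanding (3, 1) ⊗ (2, -2, 1) ⊗ (3, -2, 2) reproduces all 18 entries of T, so T = (3, 1) ⊗ (2, -2, 1) ⊗ (3, -2, 2) and rank(T) ≤ 1.
These bounds meet, so rank(T) = 1.

1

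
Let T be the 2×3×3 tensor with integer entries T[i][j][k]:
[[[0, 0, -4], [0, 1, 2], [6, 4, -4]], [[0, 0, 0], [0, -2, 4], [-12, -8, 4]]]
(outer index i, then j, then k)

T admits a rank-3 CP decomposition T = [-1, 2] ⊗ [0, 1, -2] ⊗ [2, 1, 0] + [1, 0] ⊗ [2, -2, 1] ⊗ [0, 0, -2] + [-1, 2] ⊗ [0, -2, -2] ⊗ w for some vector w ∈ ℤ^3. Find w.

Subtract the known terms from T to get the rank-1 residual R = [-1, 2] ⊗ [0, -2, -2] ⊗ w, so R[i,j,k] = a[i]·b[j]·w[k]. Pick indices with nonzero a[0]·b[1] = (-1)·(-2) = 2. Only the fibre through (0,1,·) is needed: R[0,1,:] = T[0,1,:] − Σₗ aₗ[0]bₗ[1]cₗ = [0, 1, 2] − (-1)·(1)·[2, 1, 0] − (1)·(-2)·[0, 0, -2] = [2, 2, -2]. Then w[k] = R[0,1,k] / 2 for each k, giving w = [2, 2, -2] / 2 = [1, 1, -1].

w = [1, 1, -1]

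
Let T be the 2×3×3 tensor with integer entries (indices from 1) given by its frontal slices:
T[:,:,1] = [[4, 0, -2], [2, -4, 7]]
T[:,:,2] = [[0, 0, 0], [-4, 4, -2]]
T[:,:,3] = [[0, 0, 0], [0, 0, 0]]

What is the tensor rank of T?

3

Lower bound: in the mode-2 unfolding of T (rows indexed by j, columns by (i,k)) the 3×3 minor on rows j ∈ {1, 2, 3}, columns (i,k) ∈ {(1,1), (2,1), (2,2)} is det [[4, 2, -4], [0, -4, 4], [-2, 7, -2]] = -64 ≠ 0, so that unfolding has rank ≥ 3 and hence rank(T) ≥ 3 (CP rank is at least every unfolding rank, though it can be larger).
Upper bound: T is a sum of 3 rank-1 terms, T = [0, 1] ⊗ [0, 1, -2] ⊗ [-4, 2, 0] + [0, 1] ⊗ [2, -1, -1] ⊗ [0, -2, 0] + [2, 1] ⊗ [2, 0, -1] ⊗ [1, 0, 0] (written with every a and b primitive with positive leading entry and the scale carried by c; CP decompositions are not unique, and this one is verified by expanding entrywise), so rank(T) ≤ 3.
These bounds meet, so rank(T) = 3.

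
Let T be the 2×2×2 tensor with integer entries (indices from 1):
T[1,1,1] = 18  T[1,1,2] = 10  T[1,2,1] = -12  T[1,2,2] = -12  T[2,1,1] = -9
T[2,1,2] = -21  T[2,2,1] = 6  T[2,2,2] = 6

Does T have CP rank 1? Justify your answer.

The mode-2 unfolding of T (rows indexed by j, columns by (i,k) = (1,1), (1,2), (2,1), (2,2)) is [[18, 10, -9, -21], [-12, -12, 6, 6]].
There the 2×2 minor on rows j ∈ {1, 2}, columns (i,k) ∈ {(1,1), (1,2)} is det [[18, 10], [-12, -12]] = -96 ≠ 0, so this unfolding has rank ≥ 2; CP rank is at least every unfolding rank, so rank(T) ≥ 2.
In particular rank(T) ≥ 2 > 1, so T is not rank-1.

No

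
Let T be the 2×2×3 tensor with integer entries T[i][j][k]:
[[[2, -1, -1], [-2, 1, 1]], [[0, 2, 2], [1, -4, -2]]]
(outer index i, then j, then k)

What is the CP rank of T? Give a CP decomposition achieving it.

rank(T) = 3

Lower bound: the mode-3 unfolding of T (rows indexed by k, columns by (i,j) = (0,0), (0,1), (1,0), (1,1)) is [[2, -2, 0, 1], [-1, 1, 2, -4], [-1, 1, 2, -2]].
There the 3×3 minor on rows k ∈ {0, 1, 2}, columns (i,j) ∈ {(0,0), (1,0), (1,1)} is det [[2, 0, 1], [-1, 2, -4], [-1, 2, -2]] = 8 ≠ 0, so this unfolding has rank ≥ 3; CP rank is at least every unfolding rank, so rank(T) ≥ 3. (This is only a lower bound: in general the CP rank may exceed every unfolding rank, so we still need to exhibit 3 rank-1 terms summing to T.)
Upper bound: T is a sum of 3 rank-1 terms, T = (0, 1) ⊗ (0, 1) ⊗ (1, -2, 0) + (1, -1) ⊗ (1, -1) ⊗ (0, -2, -2) + (1, 0) ⊗ (1, -1) ⊗ (2, 1, 1) (written with every a and b primitive with positive leading entry and the scale carried by c; CP decompositions are not unique, and this one is verified by expanding entrywise), so rank(T) ≤ 3.
These bounds meet, so rank(T) = 3.
Check entry T[0,1,1] = 1: (0)·(1)·(-2) + (1)·(-1)·(-2) + (1)·(-1)·(1) = 1.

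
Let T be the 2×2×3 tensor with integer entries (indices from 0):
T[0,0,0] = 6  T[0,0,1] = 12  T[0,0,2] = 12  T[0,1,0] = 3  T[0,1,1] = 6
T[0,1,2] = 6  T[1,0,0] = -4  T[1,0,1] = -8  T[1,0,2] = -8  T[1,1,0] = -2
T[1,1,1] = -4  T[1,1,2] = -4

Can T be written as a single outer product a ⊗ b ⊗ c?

Yes

If T = a ⊗ b ⊗ c then every fibre of T is a multiple of the corresponding factor, so read the factors off the fibres through the nonzero entry T[0,0,0] = 6.
The mode-1 fibre T[:,0,0] = [6, -4] gives a = [3, -2] (primitive direction); the mode-2 fibre T[0,:,0] = [6, 3] gives b = [2, 1]; then c[k] = T[0,0,k] / (a[0]·b[0]) = [6, 12, 12] / 6 = [1, 2, 2].
Expanding [3, -2] ⊗ [2, 1] ⊗ [1, 2, 2] reproduces all 12 entries of T, so T = [3, -2] ⊗ [2, 1] ⊗ [1, 2, 2] and rank(T) ≤ 1.
Equivalently every frontal slice T[:,:,k] is c[k] times the rank-1 matrix [3, -2] ⊗ [2, 1]. So T has rank 1 (it is nonzero).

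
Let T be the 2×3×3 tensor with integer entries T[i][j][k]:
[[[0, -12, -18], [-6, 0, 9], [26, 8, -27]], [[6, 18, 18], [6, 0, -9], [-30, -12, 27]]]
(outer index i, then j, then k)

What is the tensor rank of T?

2

Lower bound: the mode-3 unfolding of T (rows indexed by k, columns by (i,j) = (0,0), (0,1), (0,2), (1,0), (1,1), (1,2)) is [[0, -6, 26, 6, 6, -30], [-12, 0, 8, 18, 0, -12], [-18, 9, -27, 18, -9, 27]].
There the 2×2 minor on rows k ∈ {0, 1}, columns (i,j) ∈ {(0,0), (0,1)} is det [[0, -6], [-12, 0]] = -72 ≠ 0, so this unfolding has rank ≥ 2; CP rank is at least every unfolding rank, so rank(T) ≥ 2. (Flattening ranks never certify an upper bound on CP rank; for that we must actually write T with 2 rank-1 terms.)
Upper bound — finding two terms. Write S_k = T[:,:,k] for the frontal slices: S₀ = [[0, -6, 26], [6, 6, -30]], S₁ = [[-12, 0, 8], [18, 0, -12]], S₂ = [[-18, 9, -27], [18, -9, 27]].
If T = a₁ ⊗ b₁ ⊗ c₁ + a₂ ⊗ b₂ ⊗ c₂ then each S_k = c₁[k]·a₁b₁ᵀ + c₂[k]·a₂b₂ᵀ. S₀ and S₁ are linearly independent, so a₁b₁ᵀ and a₂b₂ᵀ must span the same plane of matrices: they are the rank-1 matrices of the form x·S₀ + y·S₁.
The 2×2 minor of x·S₀ + y·S₁ on rows {0,1}, columns {0,1} is 36·x² + 36·xy = 36·(x + y)(x), vanishing at (x:y) = (1:-1) and (0:1).
M₁ = S₀ − S₁ = [[12, -6, 18], [-12, 6, -18]] = 6·[1, -1][2, -1, 3]ᵀ and M₂ = S₁ = [[-12, 0, 8], [18, 0, -12]] = (-2)·[2, -3][3, 0, -2]ᵀ, so take a₁ = [1, -1], b₁ = [2, -1, 3], a₂ = [2, -3], b₂ = [3, 0, -2].
Each slice is an integer combination of E₁ = a₁b₁ᵀ and E₂ = a₂b₂ᵀ: S₀ = 6·E₁ − 2·E₂, S₁ = −2·E₂, S₂ = −9·E₁; reading off coefficients, c₁ = [6, 0, -9] and c₂ = [-2, -2, 0].
Hence T = [1, -1] ⊗ [2, -1, 3] ⊗ [6, 0, -9] + [2, -3] ⊗ [3, 0, -2] ⊗ [-2, -2, 0], so rank(T) ≤ 2.
These bounds meet, so rank(T) = 2.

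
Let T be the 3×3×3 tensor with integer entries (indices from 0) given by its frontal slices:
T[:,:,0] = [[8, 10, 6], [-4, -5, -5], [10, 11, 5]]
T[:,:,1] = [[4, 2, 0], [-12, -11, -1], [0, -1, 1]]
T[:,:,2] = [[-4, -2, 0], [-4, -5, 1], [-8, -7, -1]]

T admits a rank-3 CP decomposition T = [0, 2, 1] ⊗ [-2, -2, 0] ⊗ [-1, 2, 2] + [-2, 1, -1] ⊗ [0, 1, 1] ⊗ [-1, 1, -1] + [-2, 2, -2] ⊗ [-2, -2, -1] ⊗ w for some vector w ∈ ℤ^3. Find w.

Subtract the known terms from T to get the rank-1 residual R = [-2, 2, -2] ⊗ [-2, -2, -1] ⊗ w, so R[i,j,k] = a[i]·b[j]·w[k]. Pick indices with nonzero a[0]·b[0] = (-2)·(-2) = 4. Only the fibre through (0,0,·) is needed: R[0,0,:] = T[0,0,:] − Σₗ aₗ[0]bₗ[0]cₗ = [8, 4, -4] − (0)·(-2)·[-1, 2, 2] − (-2)·(0)·[-1, 1, -1] = [8, 4, -4]. Then w[k] = R[0,0,k] / 4 for each k, giving w = [8, 4, -4] / 4 = [2, 1, -1].

w = [2, 1, -1]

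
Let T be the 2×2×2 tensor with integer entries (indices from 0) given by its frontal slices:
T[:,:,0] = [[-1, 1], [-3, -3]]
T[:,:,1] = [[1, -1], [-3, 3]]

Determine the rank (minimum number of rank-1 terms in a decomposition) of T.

Lower bound: the mode-2 unfolding of T (rows indexed by j, columns by (i,k) = (0,0), (0,1), (1,0), (1,1)) is [[-1, 1, -3, -3], [1, -1, -3, 3]].
There the 2×2 minor on rows j ∈ {0, 1}, columns (i,k) ∈ {(0,0), (1,0)} is det [[-1, -3], [1, -3]] = 6 ≠ 0, so this unfolding has rank ≥ 2; CP rank is at least every unfolding rank, so rank(T) ≥ 2. (Flattening ranks never certify an upper bound on CP rank; for that we must actually write T with 2 rank-1 terms.)
Upper bound — finding two terms. Write S_k = T[:,:,k] for the frontal slices: S₀ = [[-1, 1], [-3, -3]], S₁ = [[1, -1], [-3, 3]].
If T = a₁ ⊗ b₁ ⊗ c₁ + a₂ ⊗ b₂ ⊗ c₂ then each S_k = c₁[k]·a₁b₁ᵀ + c₂[k]·a₂b₂ᵀ. S₀ and S₁ are linearly independent, so a₁b₁ᵀ and a₂b₂ᵀ must span the same plane of matrices: they are the rank-1 matrices of the form x·S₀ + y·S₁.
det(x·S₀ + y·S₁) is 6·x² − 6·xy = 6·(x − y)(x), vanishing at (x:y) = (1:1) and (0:1).
M₁ = S₀ + S₁ = [[0, 0], [-6, 0]] = (-6)·(0, 1)(1, 0)ᵀ and M₂ = S₁ = [[1, -1], [-3, 3]] = (1, -3)(1, -1)ᵀ, so take a₁ = (0, 1), b₁ = (1, 0), a₂ = (1, -3), b₂ = (1, -1).
Each slice is an integer combination of E₁ = a₁b₁ᵀ and E₂ = a₂b₂ᵀ: S₀ = −6·E₁ − E₂, S₁ = E₂; reading off coefficients, c₁ = (-6, 0) and c₂ = (-1, 1).
Hence T = (0, 1) ⊗ (1, 0) ⊗ (-6, 0) + (1, -3) ⊗ (1, -1) ⊗ (-1, 1), so rank(T) ≤ 2.
These bounds meet, so rank(T) = 2.

2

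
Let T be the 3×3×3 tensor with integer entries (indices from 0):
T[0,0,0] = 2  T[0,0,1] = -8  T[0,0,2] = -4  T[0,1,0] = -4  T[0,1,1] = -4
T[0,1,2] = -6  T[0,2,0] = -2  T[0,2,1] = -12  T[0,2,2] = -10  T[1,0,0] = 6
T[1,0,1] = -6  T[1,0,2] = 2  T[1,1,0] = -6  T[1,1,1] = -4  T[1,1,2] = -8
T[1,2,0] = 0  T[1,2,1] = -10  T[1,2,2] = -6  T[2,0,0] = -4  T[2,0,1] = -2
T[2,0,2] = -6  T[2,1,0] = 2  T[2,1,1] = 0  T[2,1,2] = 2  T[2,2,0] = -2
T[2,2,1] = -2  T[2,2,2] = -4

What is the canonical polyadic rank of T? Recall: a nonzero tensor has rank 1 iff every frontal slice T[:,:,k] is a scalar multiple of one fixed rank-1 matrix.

3

Lower bound: the mode-3 unfolding of T (rows indexed by k, columns by (i,j) = (0,0), (0,1), (0,2), (1,0), (1,1), (1,2), (2,0), (2,1), (2,2)) is [[2, -4, -2, 6, -6, 0, -4, 2, -2], [-8, -4, -12, -6, -4, -10, -2, 0, -2], [-4, -6, -10, 2, -8, -6, -6, 2, -4]].
There the 3×3 minor on rows k ∈ {0, 1, 2}, columns (i,j) ∈ {(0,0), (0,1), (1,0)} is det [[2, -4, 6], [-8, -4, -6], [-4, -6, 2]] = -56 ≠ 0, so this unfolding has rank ≥ 3; CP rank is at least every unfolding rank, so rank(T) ≥ 3. (Unfolding ranks only ever bound the CP rank from below — rank(T) can be strictly larger than all of them — so the matching upper bound has to come from an explicit 3-term decomposition.)
Upper bound: T is a sum of 3 rank-1 terms, T = [1, 1, 0] (x) [1, 1, 2] (x) [-2, -4, -4] + [1, 2, -1] (x) [2, -1, 1] (x) [2, 0, 2] + [2, 1, 1] (x) [1, 0, 1] (x) [0, -2, -2] (written with every a and b primitive with positive leading entry and the scale carried by c; CP decompositions are not unique, and this one is verified by expanding entrywise), so rank(T) ≤ 3.
These bounds meet, so rank(T) = 3.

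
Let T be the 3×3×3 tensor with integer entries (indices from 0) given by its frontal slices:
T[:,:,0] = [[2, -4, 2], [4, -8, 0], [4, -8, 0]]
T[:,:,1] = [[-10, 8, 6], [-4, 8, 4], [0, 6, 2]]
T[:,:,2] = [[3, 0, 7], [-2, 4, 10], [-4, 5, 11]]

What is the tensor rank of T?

3

Lower bound: the mode-2 unfolding of T (rows indexed by j, columns by (i,k) = (0,0), (0,1), (0,2), (1,0), (1,1), (1,2), (2,0), (2,1), (2,2)) is [[2, -10, 3, 4, -4, -2, 4, 0, -4], [-4, 8, 0, -8, 8, 4, -8, 6, 5], [2, 6, 7, 0, 4, 10, 0, 2, 11]].
There the 3×3 minor on rows j ∈ {0, 1, 2}, columns (i,k) ∈ {(0,0), (0,1), (0,2)} is det [[2, -10, 3], [-4, 8, 0], [2, 6, 7]] = -288 ≠ 0, so this unfolding has rank ≥ 3; CP rank is at least every unfolding rank, so rank(T) ≥ 3. (Unfolding ranks only ever bound the CP rank from below — rank(T) can be strictly larger than all of them — so the matching upper bound has to come from an explicit 3-term decomposition.)
Upper bound: T is a sum of 3 rank-1 terms, T = [1, 1, 1] ⊗ [0, 0, 1] ⊗ [4, 0, 8] + [1, 2, 2] ⊗ [1, -2, -1] ⊗ [2, -2, -1] + [2, 0, -1] ⊗ [2, -1, -1] ⊗ [0, -2, 1] (one valid choice — decompositions are not unique — normalised so each a, b is primitive with positive first nonzero entry; check it by expanding all entries), so rank(T) ≤ 3.
These bounds meet, so rank(T) = 3.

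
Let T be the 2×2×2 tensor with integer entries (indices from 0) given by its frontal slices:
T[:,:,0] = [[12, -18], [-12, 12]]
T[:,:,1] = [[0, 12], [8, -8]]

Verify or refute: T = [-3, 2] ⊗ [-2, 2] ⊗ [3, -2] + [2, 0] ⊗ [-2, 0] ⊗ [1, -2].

Reconstruct entry (0,0,0) from the claimed factors: Σₗ aₗ[0]bₗ[0]cₗ[0] = (-3)·(-2)·(3) + (2)·(-2)·(1) = 14, but T[0,0,0] = 12. The claim is false.

No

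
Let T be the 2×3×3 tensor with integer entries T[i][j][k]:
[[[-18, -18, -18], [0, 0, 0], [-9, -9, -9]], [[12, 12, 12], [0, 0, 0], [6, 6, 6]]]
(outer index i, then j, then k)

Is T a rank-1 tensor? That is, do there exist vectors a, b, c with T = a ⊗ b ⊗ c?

Yes

The mode-1 fibre T[:,0,0] = [-18, 12] gives a = [3, -2] (primitive direction); the mode-2 fibre T[0,:,0] = [-18, 0, -9] gives b = [2, 0, 1]; then c[k] = T[0,0,k] / (a[0]·b[0]) = [-18, -18, -18] / 6 = [-3, -3, -3].
Expanding [3, -2] ⊗ [2, 0, 1] ⊗ [-3, -3, -3] reproduces all 18 entries of T, so T = [3, -2] ⊗ [2, 0, 1] ⊗ [-3, -3, -3] and rank(T) ≤ 1.
Equivalently every frontal slice T[:,:,k] is c[k] times the rank-1 matrix [3, -2] ⊗ [2, 0, 1]. So T has rank 1 (it is nonzero).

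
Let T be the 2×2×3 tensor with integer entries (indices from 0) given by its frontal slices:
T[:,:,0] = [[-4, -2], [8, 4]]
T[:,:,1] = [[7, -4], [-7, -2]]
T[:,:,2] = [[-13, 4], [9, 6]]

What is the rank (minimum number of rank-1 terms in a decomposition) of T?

Lower bound: the mode-3 unfolding of T (rows indexed by k, columns by (i,j) = (0,0), (0,1), (1,0), (1,1)) is [[-4, -2, 8, 4], [7, -4, -7, -2], [-13, 4, 9, 6]].
There the 3×3 minor on rows k ∈ {0, 1, 2}, columns (i,j) ∈ {(0,0), (0,1), (1,0)} is det [[-4, -2, 8], [7, -4, -7], [-13, 4, 9]] = -216 ≠ 0, so this unfolding has rank ≥ 3; CP rank is at least every unfolding rank, so rank(T) ≥ 3. (This is only a lower bound: in general the CP rank may exceed every unfolding rank, so we still need to exhibit 3 rank-1 terms summing to T.)
Upper bound: T is a sum of 3 rank-1 terms, T = [1, -2] ∘ [2, 1] ∘ [-2, 2, -2] + [1, -1] ∘ [1, 2] ∘ [0, -1, -1] + [1, 0] ∘ [1, -1] ∘ [0, 4, -8] (written with every a and b primitive with positive leading entry and the scale carried by c; CP decompositions are not unique, and this one is verified by expanding entrywise), so rank(T) ≤ 3.
These bounds meet, so rank(T) = 3.

3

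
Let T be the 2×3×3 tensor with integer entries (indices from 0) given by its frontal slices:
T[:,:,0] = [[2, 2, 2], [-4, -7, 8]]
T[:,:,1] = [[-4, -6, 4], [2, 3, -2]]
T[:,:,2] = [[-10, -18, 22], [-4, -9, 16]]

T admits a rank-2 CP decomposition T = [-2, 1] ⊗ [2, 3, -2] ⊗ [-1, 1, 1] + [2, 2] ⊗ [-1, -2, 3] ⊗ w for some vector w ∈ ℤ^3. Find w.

Subtract the known terms from T to get the rank-1 residual R = [2, 2] ⊗ [-1, -2, 3] ⊗ w, so R[i,j,k] = a[i]·b[j]·w[k]. Pick indices with nonzero a[0]·b[0] = (2)·(-1) = -2. Only the fibre through (0,0,·) is needed: R[0,0,:] = T[0,0,:] − Σₗ aₗ[0]bₗ[0]cₗ = [2, -4, -10] − (-2)·(2)·[-1, 1, 1] = [-2, 0, -6]. Then w[k] = R[0,0,k] / -2 for each k, giving w = [-2, 0, -6] / -2 = [1, 0, 3].

w = [1, 0, 3]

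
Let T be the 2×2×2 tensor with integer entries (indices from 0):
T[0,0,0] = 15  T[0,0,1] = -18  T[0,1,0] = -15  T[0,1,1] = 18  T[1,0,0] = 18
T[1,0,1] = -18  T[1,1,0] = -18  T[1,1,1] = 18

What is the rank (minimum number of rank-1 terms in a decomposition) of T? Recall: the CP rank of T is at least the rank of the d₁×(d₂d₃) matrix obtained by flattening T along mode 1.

Lower bound: the mode-3 unfolding of T (rows indexed by k, columns by (i,j) = (0,0), (0,1), (1,0), (1,1)) is [[15, -15, 18, -18], [-18, 18, -18, 18]].
There the 2×2 minor on rows k ∈ {0, 1}, columns (i,j) ∈ {(0,0), (1,0)} is det [[15, 18], [-18, -18]] = 54 ≠ 0, so this unfolding has rank ≥ 2; CP rank is at least every unfolding rank, so rank(T) ≥ 2. (This is only a lower bound: in general the CP rank may exceed every unfolding rank, so we still need to exhibit 2 rank-1 terms summing to T.)
Upper bound — finding two terms. Every mode-2 slice of T is a multiple of one matrix: T[:,j,:] = b[j]·M with b = (1, -1) and M = [[15, -18], [18, -18]] (rows indexed by i, columns by k). So it suffices to write M as a sum of two rank-1 matrices.
Splitting M by its rows (i = 0, 1), M = (1, 0)(15, -18)ᵀ + (0, 1)(18, -18)ᵀ.
Hence T = (1, 0) ⊗ (1, -1) ⊗ (15, -18) + (0, 1) ⊗ (1, -1) ⊗ (18, -18), so rank(T) ≤ 2.
These bounds meet, so rank(T) = 2.

2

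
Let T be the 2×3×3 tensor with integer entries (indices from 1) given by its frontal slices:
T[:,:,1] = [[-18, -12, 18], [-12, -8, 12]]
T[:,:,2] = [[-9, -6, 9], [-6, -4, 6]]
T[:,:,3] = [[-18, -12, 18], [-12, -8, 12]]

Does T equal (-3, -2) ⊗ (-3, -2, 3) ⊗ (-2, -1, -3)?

Reconstruct entry (1,1,3) from the claimed factors: Σₗ aₗ[1]bₗ[1]cₗ[3] = (-3)·(-3)·(-3) = -27, but T[1,1,3] = -18. The claim is false.

No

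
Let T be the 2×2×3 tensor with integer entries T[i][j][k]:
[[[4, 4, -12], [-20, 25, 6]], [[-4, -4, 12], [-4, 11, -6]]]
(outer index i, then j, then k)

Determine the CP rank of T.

Lower bound: in the mode-3 unfolding of T (rows indexed by k, columns by (i,j)) the 2×2 minor on rows k ∈ {0, 1}, columns (i,j) ∈ {(0,0), (0,1)} is det [[4, -20], [4, 25]] = 180 ≠ 0, so that unfolding has rank ≥ 2 and hence rank(T) ≥ 2 (CP rank is at least every unfolding rank, though it can be larger).
Upper bound: with S_k = T[:,:,k], the two rank-1 terms a₁b₁ᵀ, a₂b₂ᵀ are the rank-1 members of the pencil x·S₀ + y·S₁.
det(x·S₀ + y·S₁) is −96·x² + 48·xy + 144·y² = (-48)·(2·x − 3·y)(x + y), vanishing at (x:y) = (3:2) and (1:-1).
M₁ = 3·S₀ + 2·S₁ = [[20, -10], [-20, 10]] = 10·[1, -1][2, -1]ᵀ and M₂ = S₀ − S₁ = [[0, -45], [0, -15]] = (-15)·[3, 1][0, 1]ᵀ, so take a₁ = [1, -1], b₁ = [2, -1], a₂ = [3, 1], b₂ = [0, 1].
Each slice is an integer combination of E₁ = a₁b₁ᵀ and E₂ = a₂b₂ᵀ: S₀ = 2·E₁ − 6·E₂, S₁ = 2·E₁ + 9·E₂, S₂ = −6·E₁; reading off coefficients, c₁ = [2, 2, -6] and c₂ = [-6, 9, 0].
Hence T = [1, -1] (x) [2, -1] (x) [2, 2, -6] + [3, 1] (x) [0, 1] (x) [-6, 9, 0], so rank(T) ≤ 2.
These bounds meet, so rank(T) = 2.

2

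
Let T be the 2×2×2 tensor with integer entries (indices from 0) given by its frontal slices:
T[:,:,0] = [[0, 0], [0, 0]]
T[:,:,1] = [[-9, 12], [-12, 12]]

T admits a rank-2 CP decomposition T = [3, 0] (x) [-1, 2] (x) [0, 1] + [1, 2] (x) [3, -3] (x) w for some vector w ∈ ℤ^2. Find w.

w = [0, -2]

Subtract the known terms from T to get the rank-1 residual R = [1, 2] (x) [3, -3] (x) w, so R[i,j,k] = a[i]·b[j]·w[k]. Pick indices with nonzero a[0]·b[0] = (1)·(3) = 3. Only the fibre through (0,0,·) is needed: R[0,0,:] = T[0,0,:] − Σₗ aₗ[0]bₗ[0]cₗ = [0, -9] − (3)·(-1)·[0, 1] = [0, -6]. Then w[k] = R[0,0,k] / 3 for each k, giving w = [0, -6] / 3 = [0, -2].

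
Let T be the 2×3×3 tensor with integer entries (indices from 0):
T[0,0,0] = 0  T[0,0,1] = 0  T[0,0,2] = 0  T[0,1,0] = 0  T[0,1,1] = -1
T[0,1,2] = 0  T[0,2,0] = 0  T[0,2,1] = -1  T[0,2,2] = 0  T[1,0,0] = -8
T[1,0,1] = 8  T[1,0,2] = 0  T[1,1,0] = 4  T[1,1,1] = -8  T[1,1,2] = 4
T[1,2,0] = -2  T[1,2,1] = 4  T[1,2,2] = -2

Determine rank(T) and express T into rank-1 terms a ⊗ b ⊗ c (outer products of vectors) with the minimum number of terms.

rank(T) = 3

Lower bound: the mode-2 unfolding of T (rows indexed by j, columns by (i,k) = (0,0), (0,1), (0,2), (1,0), (1,1), (1,2)) is [[0, 0, 0, -8, 8, 0], [0, -1, 0, 4, -8, 4], [0, -1, 0, -2, 4, -2]].
There the 3×3 minor on rows j ∈ {0, 1, 2}, columns (i,k) ∈ {(0,1), (1,0), (1,1)} is det [[0, -8, 8], [-1, 4, -8], [-1, -2, 4]] = -48 ≠ 0, so this unfolding has rank ≥ 3; CP rank is at least every unfolding rank, so rank(T) ≥ 3. (Flattening ranks never certify an upper bound on CP rank; for that we must actually write T with 3 rank-1 terms.)
Upper bound: T is a sum of 3 rank-1 terms, T = [0, 1] ⊗ [0, 2, -1] ⊗ [2, -4, 2] + [0, 1] ⊗ [1, 0, 0] ⊗ [-8, 8, 0] + [1, 0] ⊗ [0, 1, 1] ⊗ [0, -1, 0] (one valid choice — decompositions are not unique — normalised so each a, b is primitive with positive first nonzero entry; check it by expanding all entries), so rank(T) ≤ 3.
These bounds meet, so rank(T) = 3.
Check entry T[1,0,1] = 8: (1)·(0)·(-4) + (1)·(1)·(8) + (0)·(0)·(-1) = 8.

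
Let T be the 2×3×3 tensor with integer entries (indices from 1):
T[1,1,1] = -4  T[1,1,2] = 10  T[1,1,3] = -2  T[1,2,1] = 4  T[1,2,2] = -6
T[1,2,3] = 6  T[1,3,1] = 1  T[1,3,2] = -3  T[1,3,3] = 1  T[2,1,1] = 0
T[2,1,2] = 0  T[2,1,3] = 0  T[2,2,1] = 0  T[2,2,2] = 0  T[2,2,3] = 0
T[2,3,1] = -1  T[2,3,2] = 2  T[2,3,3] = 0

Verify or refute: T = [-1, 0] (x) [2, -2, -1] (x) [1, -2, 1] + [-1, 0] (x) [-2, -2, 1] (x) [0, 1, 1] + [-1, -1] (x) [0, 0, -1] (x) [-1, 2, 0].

Reconstruct entry (1,1,1) from the claimed factors: Σₗ aₗ[1]bₗ[1]cₗ[1] = (-1)·(2)·(1) + (-1)·(-2)·(0) + (-1)·(0)·(-1) = -2, but T[1,1,1] = -4. The claim is false.

No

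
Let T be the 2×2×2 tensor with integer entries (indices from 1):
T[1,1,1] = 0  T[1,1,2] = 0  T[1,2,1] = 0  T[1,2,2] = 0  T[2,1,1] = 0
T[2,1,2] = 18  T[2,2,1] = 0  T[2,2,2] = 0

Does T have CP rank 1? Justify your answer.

Yes

If T = a ⊗ b ⊗ c then every fibre of T is a multiple of the corresponding factor, so read the factors off the fibres through the nonzero entry T[2,1,2] = 18.
The mode-1 fibre T[:,1,2] = [0, 18] gives a = [0, 1] (primitive direction); the mode-2 fibre T[2,:,2] = [18, 0] gives b = [1, 0]; then c[k] = T[2,1,k] / (a[2]·b[1]) = [0, 18] / 1 = [0, 18].
Expanding [0, 1] ⊗ [1, 0] ⊗ [0, 18] reproduces all 8 entries of T, so T = [0, 1] ⊗ [1, 0] ⊗ [0, 18] and rank(T) ≤ 1.
Equivalently every frontal slice T[:,:,k] is c[k] times the rank-1 matrix [0, 1] ⊗ [1, 0]. So T has rank 1 (it is nonzero).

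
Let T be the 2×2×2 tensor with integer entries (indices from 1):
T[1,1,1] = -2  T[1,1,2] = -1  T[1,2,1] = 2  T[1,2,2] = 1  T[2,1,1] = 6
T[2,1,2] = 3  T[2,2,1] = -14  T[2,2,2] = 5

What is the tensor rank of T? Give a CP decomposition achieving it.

rank(T) = 2

Lower bound: in the mode-2 unfolding of T (rows indexed by j, columns by (i,k)) the 2×2 minor on rows j ∈ {1, 2}, columns (i,k) ∈ {(1,1), (2,1)} is det [[-2, 6], [2, -14]] = 16 ≠ 0, so that unfolding has rank ≥ 2 and hence rank(T) ≥ 2 (CP rank is at least every unfolding rank, though it can be larger).
Upper bound: with S_k = T[:,:,k], the two rank-1 terms a₁b₁ᵀ, a₂b₂ᵀ are the rank-1 members of the pencil x·S₁ + y·S₂.
det(x·S₁ + y·S₂) is 16·x² − 8·xy − 8·y² = 8·(x − y)(2·x + y), vanishing at (x:y) = (1:1) and (1:-2).
M₁ = S₁ + S₂ = [[-3, 3], [9, -9]] = (-3)·[1, -3][1, -1]ᵀ and M₂ = S₁ − 2·S₂ = [[0, 0], [0, -24]] = (-24)·[0, 1][0, 1]ᵀ, so take a₁ = [1, -3], b₁ = [1, -1], a₂ = [0, 1], b₂ = [0, 1].
Each slice is an integer combination of E₁ = a₁b₁ᵀ and E₂ = a₂b₂ᵀ: S₁ = −2·E₁ − 8·E₂, S₂ = −E₁ + 8·E₂; reading off coefficients, c₁ = [-2, -1] and c₂ = [-8, 8].
Hence T = [1, -3] (x) [1, -1] (x) [-2, -1] + [0, 1] (x) [0, 1] (x) [-8, 8], so rank(T) ≤ 2.
These bounds meet, so rank(T) = 2.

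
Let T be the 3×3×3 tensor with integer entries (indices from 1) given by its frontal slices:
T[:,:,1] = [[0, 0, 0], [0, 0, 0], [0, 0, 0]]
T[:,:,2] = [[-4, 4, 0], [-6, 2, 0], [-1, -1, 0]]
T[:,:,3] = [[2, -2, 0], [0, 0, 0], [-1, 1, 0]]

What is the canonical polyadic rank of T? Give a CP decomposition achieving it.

rank(T) = 2

Lower bound: in the mode-3 unfolding of T (rows indexed by k, columns by (i,j)) the 2×2 minor on rows k ∈ {2, 3}, columns (i,j) ∈ {(1,1), (2,1)} is det [[-4, -6], [2, 0]] = 12 ≠ 0, so that unfolding has rank ≥ 2 and hence rank(T) ≥ 2 (CP rank is at least every unfolding rank, though it can be larger).
Upper bound: with S_k = T[:,:,k], the two rank-1 terms a₁b₁ᵀ, a₂b₂ᵀ are the rank-1 members of the pencil x·S₂ + y·S₃.
The 2×2 minor of x·S₂ + y·S₃ on rows {1,2}, columns {1,2} is 16·x² − 8·xy = 8·(2·x − y)(x), vanishing at (x:y) = (1:2) and (0:1).
M₁ = S₂ + 2·S₃ = [[0, 0, 0], [-6, 2, 0], [-3, 1, 0]] = −[0, 2, 1][3, -1, 0]ᵀ and M₂ = S₃ = [[2, -2, 0], [0, 0, 0], [-1, 1, 0]] = [2, 0, -1][1, -1, 0]ᵀ, so take a₁ = [0, 2, 1], b₁ = [3, -1, 0], a₂ = [2, 0, -1], b₂ = [1, -1, 0].
Each slice is an integer combination of E₁ = a₁b₁ᵀ and E₂ = a₂b₂ᵀ: S₁ = 0, S₂ = −E₁ − 2·E₂, S₃ = E₂; reading off coefficients, c₁ = [0, -1, 0] and c₂ = [0, -2, 1].
Hence T = [0, 2, 1] ⊗ [3, -1, 0] ⊗ [0, -1, 0] + [2, 0, -1] ⊗ [1, -1, 0] ⊗ [0, -2, 1], so rank(T) ≤ 2.
These bounds meet, so rank(T) = 2.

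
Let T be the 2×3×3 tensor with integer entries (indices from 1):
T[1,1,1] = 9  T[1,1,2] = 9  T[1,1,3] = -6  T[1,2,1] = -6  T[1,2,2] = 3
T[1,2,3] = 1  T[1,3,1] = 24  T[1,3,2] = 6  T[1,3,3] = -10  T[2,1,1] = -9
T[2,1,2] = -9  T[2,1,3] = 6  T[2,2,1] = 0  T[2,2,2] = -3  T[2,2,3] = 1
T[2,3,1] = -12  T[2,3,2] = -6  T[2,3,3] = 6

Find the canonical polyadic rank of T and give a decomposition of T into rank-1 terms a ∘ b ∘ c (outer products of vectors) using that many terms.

rank(T) = 2

Lower bound: in the mode-1 unfolding of T (rows indexed by i, columns by (j,k)) the 2×2 minor on rows i ∈ {1, 2}, columns (j,k) ∈ {(1,1), (2,1)} is det [[9, -6], [-9, 0]] = -54 ≠ 0, so that unfolding has rank ≥ 2 and hence rank(T) ≥ 2 (CP rank is at least every unfolding rank, though it can be larger).
Upper bound: with S_k = T[:,:,k], the two rank-1 terms a₁b₁ᵀ, a₂b₂ᵀ are the rank-1 members of the pencil x·S₁ + y·S₂.
The 2×2 minor of x·S₁ + y·S₂ on rows {1,2}, columns {1,2} is −54·x² − 54·xy = (-54)·(x + y)(x), vanishing at (x:y) = (1:-1) and (0:1).
M₁ = S₁ − S₂ = [[0, -9, 18], [0, 3, -6]] = (-3)·[3, -1][0, 1, -2]ᵀ and M₂ = S₂ = [[9, 3, 6], [-9, -3, -6]] = 3·[1, -1][3, 1, 2]ᵀ, so take a₁ = [3, -1], b₁ = [0, 1, -2], a₂ = [1, -1], b₂ = [3, 1, 2].
Each slice is an integer combination of E₁ = a₁b₁ᵀ and E₂ = a₂b₂ᵀ: S₁ = −3·E₁ + 3·E₂, S₂ = 3·E₂, S₃ = E₁ − 2·E₂; reading off coefficients, c₁ = [-3, 0, 1] and c₂ = [3, 3, -2].
Hence T = [3, -1] ∘ [0, 1, -2] ∘ [-3, 0, 1] + [1, -1] ∘ [3, 1, 2] ∘ [3, 3, -2], so rank(T) ≤ 2.
These bounds meet, so rank(T) = 2.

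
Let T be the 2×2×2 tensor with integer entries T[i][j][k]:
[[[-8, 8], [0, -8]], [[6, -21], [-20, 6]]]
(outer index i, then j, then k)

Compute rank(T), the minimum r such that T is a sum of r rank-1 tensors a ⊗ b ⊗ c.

Lower bound: the mode-3 unfolding of T (rows indexed by k, columns by (i,j) = (0,0), (0,1), (1,0), (1,1)) is [[-8, 0, 6, -20], [8, -8, -21, 6]].
There the 2×2 minor on rows k ∈ {0, 1}, columns (i,j) ∈ {(0,0), (0,1)} is det [[-8, 0], [8, -8]] = 64 ≠ 0, so this unfolding has rank ≥ 2; CP rank is at least every unfolding rank, so rank(T) ≥ 2. (This is only a lower bound: in general the CP rank may exceed every unfolding rank, so we still need to exhibit 2 rank-1 terms summing to T.)
Upper bound — finding two terms. Write S_k = T[:,:,k] for the frontal slices: S₀ = [[-8, 0], [6, -20]], S₁ = [[8, -8], [-21, 6]].
If T = a₁ ⊗ b₁ ⊗ c₁ + a₂ ⊗ b₂ ⊗ c₂ then each S_k = c₁[k]·a₁b₁ᵀ + c₂[k]·a₂b₂ᵀ. S₀ and S₁ are linearly independent, so a₁b₁ᵀ and a₂b₂ᵀ must span the same plane of matrices: they are the rank-1 matrices of the form x·S₀ + y·S₁.
det(x·S₀ + y·S₁) is 160·x² − 160·xy − 120·y² = 40·(2·x − 3·y)(2·x + y), vanishing at (x:y) = (3:2) and (1:-2).
M₁ = 3·S₀ + 2·S₁ = [[-8, -16], [-24, -48]] = (-8)·[1, 3][1, 2]ᵀ and M₂ = S₀ − 2·S₁ = [[-24, 16], [48, -32]] = (-8)·[1, -2][3, -2]ᵀ, so take a₁ = [1, 3], b₁ = [1, 2], a₂ = [1, -2], b₂ = [3, -2].
Each slice is an integer combination of E₁ = a₁b₁ᵀ and E₂ = a₂b₂ᵀ: S₀ = −2·E₁ − 2·E₂, S₁ = −E₁ + 3·E₂; reading off coefficients, c₁ = [-2, -1] and c₂ = [-2, 3].
Hence T = [1, 3] ⊗ [1, 2] ⊗ [-2, -1] + [1, -2] ⊗ [3, -2] ⊗ [-2, 3], so rank(T) ≤ 2.
These bounds meet, so rank(T) = 2.
Check entry T[0,1,1] = -8: (1)·(2)·(-1) + (1)·(-2)·(3) = -8.

2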